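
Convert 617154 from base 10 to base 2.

Using repeated division by 2:
617154 ÷ 2 = 308577 remainder 0
308577 ÷ 2 = 154288 remainder 1
154288 ÷ 2 = 77144 remainder 0
77144 ÷ 2 = 38572 remainder 0
38572 ÷ 2 = 19286 remainder 0
19286 ÷ 2 = 9643 remainder 0
9643 ÷ 2 = 4821 remainder 1
4821 ÷ 2 = 2410 remainder 1
2410 ÷ 2 = 1205 remainder 0
1205 ÷ 2 = 602 remainder 1
602 ÷ 2 = 301 remainder 0
301 ÷ 2 = 150 remainder 1
150 ÷ 2 = 75 remainder 0
75 ÷ 2 = 37 remainder 1
37 ÷ 2 = 18 remainder 1
18 ÷ 2 = 9 remainder 0
9 ÷ 2 = 4 remainder 1
4 ÷ 2 = 2 remainder 0
2 ÷ 2 = 1 remainder 0
1 ÷ 2 = 0 remainder 1
Reading remainders bottom to top: 10010110101011000010



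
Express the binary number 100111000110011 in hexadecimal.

Group into 4-bit nibbles from right:
  0100 = 4
  1110 = E
  0011 = 3
  0011 = 3
Result: 4E33



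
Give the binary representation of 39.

Using repeated division by 2:
39 ÷ 2 = 19 remainder 1
19 ÷ 2 = 9 remainder 1
9 ÷ 2 = 4 remainder 1
4 ÷ 2 = 2 remainder 0
2 ÷ 2 = 1 remainder 0
1 ÷ 2 = 0 remainder 1
Reading remainders bottom to top: 100111



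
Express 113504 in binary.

Using repeated division by 2:
113504 ÷ 2 = 56752 remainder 0
56752 ÷ 2 = 28376 remainder 0
28376 ÷ 2 = 14188 remainder 0
14188 ÷ 2 = 7094 remainder 0
7094 ÷ 2 = 3547 remainder 0
3547 ÷ 2 = 1773 remainder 1
1773 ÷ 2 = 886 remainder 1
886 ÷ 2 = 443 remainder 0
443 ÷ 2 = 221 remainder 1
221 ÷ 2 = 110 remainder 1
110 ÷ 2 = 55 remainder 0
55 ÷ 2 = 27 remainder 1
27 ÷ 2 = 13 remainder 1
13 ÷ 2 = 6 remainder 1
6 ÷ 2 = 3 remainder 0
3 ÷ 2 = 1 remainder 1
1 ÷ 2 = 0 remainder 1
Reading remainders bottom to top: 11011101101100000



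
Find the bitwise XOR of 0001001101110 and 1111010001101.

XOR: 1 when bits differ
  0001001101110
^ 1111010001101
---------------
  1110011100011
Decimal: 622 ^ 7821 = 7395



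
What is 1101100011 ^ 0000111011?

XOR: 1 when bits differ
  1101100011
^ 0000111011
------------
  1101011000
Decimal: 867 ^ 59 = 856



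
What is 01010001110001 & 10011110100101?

AND: 1 only when both bits are 1
  01010001110001
& 10011110100101
----------------
  00010000100001
Decimal: 5233 & 10149 = 1057



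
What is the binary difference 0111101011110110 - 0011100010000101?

Method 1 - Direct subtraction (column by column from the right: bit − bit − borrow-in; if negative, add 2 and borrow 1 from the next column):
borrow: 0000000000000010
        0111101011110110
-       0011100010000101
------------------------
        0100001001110001

Method 2 - Add two's complement:
Two's complement of 0011100010000101: invert → 1100011101111010, add 1 → 1100011101111011
  0111101011110110
+ 1100011101111011
------------------
 10100001001110001  (end carry out of the top bit = 1)
Discarding the end carry: 0100001001110001
Decimal check:
  0111101011110110 = 16384 + 8192 + 4096 + 2048 + 512 + 128 + 64 + 32 + 16 + 4 + 2 = 31478
  0011100010000101 = 8192 + 4096 + 2048 + 128 + 4 + 1 = 14469
  31478 - 14469 = 17009, and 0100001001110001 = 16384 + 512 + 64 + 32 + 16 + 1 = 17009 ✓



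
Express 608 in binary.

Using repeated division by 2:
608 ÷ 2 = 304 remainder 0
304 ÷ 2 = 152 remainder 0
152 ÷ 2 = 76 remainder 0
76 ÷ 2 = 38 remainder 0
38 ÷ 2 = 19 remainder 0
19 ÷ 2 = 9 remainder 1
9 ÷ 2 = 4 remainder 1
4 ÷ 2 = 2 remainder 0
2 ÷ 2 = 1 remainder 0
1 ÷ 2 = 0 remainder 1
Reading remainders bottom to top: 1001100000



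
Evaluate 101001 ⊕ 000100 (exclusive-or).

XOR: 1 when bits differ
  101001
^ 000100
--------
  101101
Decimal: 41 ^ 4 = 45



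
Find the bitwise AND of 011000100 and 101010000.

AND: 1 only when both bits are 1
  011000100
& 101010000
-----------
  001000000
Decimal: 196 & 336 = 64



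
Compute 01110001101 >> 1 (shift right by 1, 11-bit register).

Original: 01110001101 (decimal 909)
Shift right by 1 position
Drop the 1 low bit; fill with zero on the left
Result: 00111000110 (decimal 454)
Equivalent: 909 >> 1 = 909 ÷ 2^1 = 454



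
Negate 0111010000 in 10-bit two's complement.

Original: 0111010000
Step 1 - Invert all bits: 1000101111
Step 2 - Add 1: 1000110000
Verification: 0111010000 + 1000110000 = 10000000000; discarding the end carry (carry out of the top bit) leaves the 10-bit value 0000000000, as required for x + (-x)



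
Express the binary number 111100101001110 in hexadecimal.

Group into 4-bit nibbles from right:
  0111 = 7
  1001 = 9
  0100 = 4
  1110 = E
Result: 794E



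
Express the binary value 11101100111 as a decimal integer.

Sum of powers of 2 for each 1-bit:
2^0 + 2^1 + 2^2 + 2^5 + 2^6 + 2^8 + 2^9 + 2^10
= 1 + 2 + 4 + 32 + 64 + 256 + 512 + 1024
= 1895



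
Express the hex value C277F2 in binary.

Convert each hex digit to 4 bits:
  C = 1100
  2 = 0010
  7 = 0111
  7 = 0111
  F = 1111
  2 = 0010
Concatenate: 110000100111011111110010



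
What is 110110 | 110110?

OR: 1 when either bit is 1
  110110
| 110110
--------
  110110
Decimal: 54 | 54 = 54



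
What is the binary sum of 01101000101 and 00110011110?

Add column by column from the right: bit + bit + carry-in; write the sum mod 2, carry 1 when the sum is 2 or 3.
carry:  11000111000
        01101000101
+       00110011110
-------------------
       010011100011
(the carry out of the leftmost column, 0, becomes the leading bit)
Decimal check:
  01101000101 = 512 + 256 + 64 + 4 + 1 = 837
  00110011110 = 256 + 128 + 16 + 8 + 4 + 2 = 414
  837 + 414 = 1251, and 010011100011 = 1024 + 128 + 64 + 32 + 2 + 1 = 1251 ✓



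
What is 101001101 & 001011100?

AND: 1 only when both bits are 1
  101001101
& 001011100
-----------
  001001100
Decimal: 333 & 92 = 76



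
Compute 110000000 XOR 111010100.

XOR: 1 when bits differ
  110000000
^ 111010100
-----------
  001010100
Decimal: 384 ^ 468 = 84



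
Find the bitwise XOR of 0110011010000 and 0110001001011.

XOR: 1 when bits differ
  0110011010000
^ 0110001001011
---------------
  0000010011011
Decimal: 3280 ^ 3147 = 155



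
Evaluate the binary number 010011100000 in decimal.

Sum of powers of 2 for each 1-bit:
2^5 + 2^6 + 2^7 + 2^10
= 32 + 64 + 128 + 1024
= 1248



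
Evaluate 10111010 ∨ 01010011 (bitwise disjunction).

OR: 1 when either bit is 1
  10111010
| 01010011
----------
  11111011
Decimal: 186 | 83 = 251



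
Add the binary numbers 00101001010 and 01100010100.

Add column by column from the right: bit + bit + carry-in; write the sum mod 2, carry 1 when the sum is 2 or 3.
carry:  11000000000
        00101001010
+       01100010100
-------------------
       010001011110
(the carry out of the leftmost column, 0, becomes the leading bit)
Decimal check:
  00101001010 = 256 + 64 + 8 + 2 = 330
  01100010100 = 512 + 256 + 16 + 4 = 788
  330 + 788 = 1118, and 010001011110 = 1024 + 64 + 16 + 8 + 4 + 2 = 1118 ✓



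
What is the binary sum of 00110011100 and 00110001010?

Add column by column from the right: bit + bit + carry-in; write the sum mod 2, carry 1 when the sum is 2 or 3.
carry:  01100110000
        00110011100
+       00110001010
-------------------
       001100100110
(the carry out of the leftmost column, 0, becomes the leading bit)
Decimal check:
  00110011100 = 256 + 128 + 16 + 8 + 4 = 412
  00110001010 = 256 + 128 + 8 + 2 = 394
  412 + 394 = 806, and 001100100110 = 512 + 256 + 32 + 4 + 2 = 806 ✓



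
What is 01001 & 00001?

AND: 1 only when both bits are 1
  01001
& 00001
-------
  00001
Decimal: 9 & 1 = 1



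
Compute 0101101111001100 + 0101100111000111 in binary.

Add column by column from the right: bit + bit + carry-in; write the sum mod 2, carry 1 when the sum is 2 or 3.
carry:  1011011110011000
        0101101111001100
+       0101100111000111
------------------------
       01011010110010011
(the carry out of the leftmost column, 0, becomes the leading bit)
Decimal check:
  0101101111001100 = 16384 + 4096 + 2048 + 512 + 256 + 128 + 64 + 8 + 4 = 23500
  0101100111000111 = 16384 + 4096 + 2048 + 256 + 128 + 64 + 4 + 2 + 1 = 22983
  23500 + 22983 = 46483, and 01011010110010011 = 32768 + 8192 + 4096 + 1024 + 256 + 128 + 16 + 2 + 1 = 46483 ✓



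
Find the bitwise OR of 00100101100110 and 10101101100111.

OR: 1 when either bit is 1
  00100101100110
| 10101101100111
----------------
  10101101100111
Decimal: 2406 | 11111 = 11111



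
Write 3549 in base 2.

Using repeated division by 2:
3549 ÷ 2 = 1774 remainder 1
1774 ÷ 2 = 887 remainder 0
887 ÷ 2 = 443 remainder 1
443 ÷ 2 = 221 remainder 1
221 ÷ 2 = 110 remainder 1
110 ÷ 2 = 55 remainder 0
55 ÷ 2 = 27 remainder 1
27 ÷ 2 = 13 remainder 1
13 ÷ 2 = 6 remainder 1
6 ÷ 2 = 3 remainder 0
3 ÷ 2 = 1 remainder 1
1 ÷ 2 = 0 remainder 1
Reading remainders bottom to top: 110111011101



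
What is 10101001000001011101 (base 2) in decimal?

Sum of powers of 2 for each 1-bit:
2^0 + 2^2 + 2^3 + 2^4 + 2^6 + 2^12 + 2^15 + 2^17 + 2^19
= 1 + 4 + 8 + 16 + 64 + 4096 + 32768 + 131072 + 524288
= 692317



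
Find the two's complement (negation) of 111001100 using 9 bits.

Original (sign bit 1, negative): 111001100
Step 1 - Invert all bits: 000110011
Step 2 - Add 1: 000110100
Verification: 111001100 + 000110100 = 1000000000; discarding the end carry (carry out of the top bit) leaves the 9-bit value 000000000, as required for x + (-x)



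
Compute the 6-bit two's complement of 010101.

Original: 010101
Step 1 - Invert all bits: 101010
Step 2 - Add 1: 101011
Verification: 010101 + 101011 = 1000000; discarding the end carry (carry out of the top bit) leaves the 6-bit value 000000, as required for x + (-x)



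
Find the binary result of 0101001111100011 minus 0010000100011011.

Method 1 - Direct subtraction (column by column from the right: bit − bit − borrow-in; if negative, add 2 and borrow 1 from the next column):
borrow: 0100000000110000
        0101001111100011
-       0010000100011011
------------------------
        0011001011001000

Method 2 - Add two's complement:
Two's complement of 0010000100011011: invert → 1101111011100100, add 1 → 1101111011100101
  0101001111100011
+ 1101111011100101
------------------
 10011001011001000  (end carry out of the top bit = 1)
Discarding the end carry: 0011001011001000
Decimal check:
  0101001111100011 = 16384 + 4096 + 512 + 256 + 128 + 64 + 32 + 2 + 1 = 21475
  0010000100011011 = 8192 + 256 + 16 + 8 + 2 + 1 = 8475
  21475 - 8475 = 13000, and 0011001011001000 = 8192 + 4096 + 512 + 128 + 64 + 8 = 13000 ✓



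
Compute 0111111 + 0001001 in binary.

Add column by column from the right: bit + bit + carry-in; write the sum mod 2, carry 1 when the sum is 2 or 3.
carry:  1111110
        0111111
+       0001001
---------------
       01001000
(the carry out of the leftmost column, 0, becomes the leading bit)
Decimal check:
  0111111 = 32 + 16 + 8 + 4 + 2 + 1 = 63
  0001001 = 8 + 1 = 9
  63 + 9 = 72, and 01001000 = 64 + 8 = 72 ✓



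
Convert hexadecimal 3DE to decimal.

Expand by place value (powers of 16):
Digit values: D = 13, E = 14
3DE = 3 × 16^2 + 13 × 16^1 + 14 × 16^0
= 3 × 256 + 13 × 16 + 14 × 1
= 768 + 208 + 14
= 990



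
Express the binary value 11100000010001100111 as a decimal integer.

Sum of powers of 2 for each 1-bit:
2^0 + 2^1 + 2^2 + 2^5 + 2^6 + 2^10 + 2^17 + 2^18 + 2^19
= 1 + 2 + 4 + 32 + 64 + 1024 + 131072 + 262144 + 524288
= 918631



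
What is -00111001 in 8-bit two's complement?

Original: 00111001
Step 1 - Invert all bits: 11000110
Step 2 - Add 1: 11000111
Verification: 00111001 + 11000111 = 100000000; discarding the end carry (carry out of the top bit) leaves the 8-bit value 00000000, as required for x + (-x)



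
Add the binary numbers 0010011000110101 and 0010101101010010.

Add column by column from the right: bit + bit + carry-in; write the sum mod 2, carry 1 when the sum is 2 or 3.
carry:  0101110011100000
        0010011000110101
+       0010101101010010
------------------------
       00101000110000111
(the carry out of the leftmost column, 0, becomes the leading bit)
Decimal check:
  0010011000110101 = 8192 + 1024 + 512 + 32 + 16 + 4 + 1 = 9781
  0010101101010010 = 8192 + 2048 + 512 + 256 + 64 + 16 + 2 = 11090
  9781 + 11090 = 20871, and 00101000110000111 = 16384 + 4096 + 256 + 128 + 4 + 2 + 1 = 20871 ✓



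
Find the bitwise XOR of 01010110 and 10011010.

XOR: 1 when bits differ
  01010110
^ 10011010
----------
  11001100
Decimal: 86 ^ 154 = 204



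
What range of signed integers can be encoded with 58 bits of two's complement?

For 58-bit two's complement:
Minimum: -2^57 = -144115188075855872
Maximum: 2^57 - 1 = 144115188075855871



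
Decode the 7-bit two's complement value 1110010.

Binary: 1110010
Sign bit: 1 (negative)
Invert: 0001101
Add 1:  0001110
Magnitude: 0001110 = 8 + 4 + 2 = 14
Value: -14



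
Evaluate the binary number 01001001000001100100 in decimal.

Sum of powers of 2 for each 1-bit:
2^2 + 2^5 + 2^6 + 2^12 + 2^15 + 2^18
= 4 + 32 + 64 + 4096 + 32768 + 262144
= 299108



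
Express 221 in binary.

Using repeated division by 2:
221 ÷ 2 = 110 remainder 1
110 ÷ 2 = 55 remainder 0
55 ÷ 2 = 27 remainder 1
27 ÷ 2 = 13 remainder 1
13 ÷ 2 = 6 remainder 1
6 ÷ 2 = 3 remainder 0
3 ÷ 2 = 1 remainder 1
1 ÷ 2 = 0 remainder 1
Reading remainders bottom to top: 11011101



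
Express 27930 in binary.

Using repeated division by 2:
27930 ÷ 2 = 13965 remainder 0
13965 ÷ 2 = 6982 remainder 1
6982 ÷ 2 = 3491 remainder 0
3491 ÷ 2 = 1745 remainder 1
1745 ÷ 2 = 872 remainder 1
872 ÷ 2 = 436 remainder 0
436 ÷ 2 = 218 remainder 0
218 ÷ 2 = 109 remainder 0
109 ÷ 2 = 54 remainder 1
54 ÷ 2 = 27 remainder 0
27 ÷ 2 = 13 remainder 1
13 ÷ 2 = 6 remainder 1
6 ÷ 2 = 3 remainder 0
3 ÷ 2 = 1 remainder 1
1 ÷ 2 = 0 remainder 1
Reading remainders bottom to top: 110110100011010



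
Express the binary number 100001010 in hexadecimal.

Group into 4-bit nibbles from right:
  0001 = 1
  0000 = 0
  1010 = A
Result: 10A



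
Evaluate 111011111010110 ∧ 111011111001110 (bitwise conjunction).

AND: 1 only when both bits are 1
  111011111010110
& 111011111001110
-----------------
  111011111000110
Decimal: 30678 & 30670 = 30662



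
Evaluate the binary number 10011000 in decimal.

Sum of powers of 2 for each 1-bit:
2^3 + 2^4 + 2^7
= 8 + 16 + 128
= 152



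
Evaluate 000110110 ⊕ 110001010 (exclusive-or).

XOR: 1 when bits differ
  000110110
^ 110001010
-----------
  110111100
Decimal: 54 ^ 394 = 444



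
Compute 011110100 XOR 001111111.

XOR: 1 when bits differ
  011110100
^ 001111111
-----------
  010001011
Decimal: 244 ^ 127 = 139



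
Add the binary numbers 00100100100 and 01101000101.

Add column by column from the right: bit + bit + carry-in; write the sum mod 2, carry 1 when the sum is 2 or 3.
carry:  11000001000
        00100100100
+       01101000101
-------------------
       010001101001
(the carry out of the leftmost column, 0, becomes the leading bit)
Decimal check:
  00100100100 = 256 + 32 + 4 = 292
  01101000101 = 512 + 256 + 64 + 4 + 1 = 837
  292 + 837 = 1129, and 010001101001 = 1024 + 64 + 32 + 8 + 1 = 1129 ✓



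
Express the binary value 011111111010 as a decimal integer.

Sum of powers of 2 for each 1-bit:
2^1 + 2^3 + 2^4 + 2^5 + 2^6 + 2^7 + 2^8 + 2^9 + 2^10
= 2 + 8 + 16 + 32 + 64 + 128 + 256 + 512 + 1024
= 2042



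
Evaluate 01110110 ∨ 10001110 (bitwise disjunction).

OR: 1 when either bit is 1
  01110110
| 10001110
----------
  11111110
Decimal: 118 | 142 = 254



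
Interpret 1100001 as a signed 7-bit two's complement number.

Binary: 1100001
Sign bit: 1 (negative)
Invert: 0011110
Add 1:  0011111
Magnitude: 0011111 = 16 + 8 + 4 + 2 + 1 = 31
Value: -31



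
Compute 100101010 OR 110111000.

OR: 1 when either bit is 1
  100101010
| 110111000
-----------
  110111010
Decimal: 298 | 440 = 442



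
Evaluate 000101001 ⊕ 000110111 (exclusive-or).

XOR: 1 when bits differ
  000101001
^ 000110111
-----------
  000011110
Decimal: 41 ^ 55 = 30



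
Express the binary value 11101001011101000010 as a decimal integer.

Sum of powers of 2 for each 1-bit:
2^1 + 2^6 + 2^8 + 2^9 + 2^10 + 2^12 + 2^15 + 2^17 + 2^18 + 2^19
= 2 + 64 + 256 + 512 + 1024 + 4096 + 32768 + 131072 + 262144 + 524288
= 956226



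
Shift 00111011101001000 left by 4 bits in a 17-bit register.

Original: 00111011101001000 (decimal 30536)
Shift left by 4 positions
Append 4 zeros on the right and drop the 4 high bits that overflow the 17-bit width
Result: 10111010010000000 (decimal 95360)
Equivalent: 30536 << 4 = 30536 × 2^4 = 488576, truncated to 17 bits = 95360



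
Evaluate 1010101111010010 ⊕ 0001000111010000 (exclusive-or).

XOR: 1 when bits differ
  1010101111010010
^ 0001000111010000
------------------
  1011101000000010
Decimal: 43986 ^ 4560 = 47618



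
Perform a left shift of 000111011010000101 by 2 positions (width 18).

Original: 000111011010000101 (decimal 30341)
Shift left by 2 positions
Append 2 zeros on the right
Result: 011101101000010100 (decimal 121364)
Equivalent: 30341 << 2 = 30341 × 2^2 = 121364



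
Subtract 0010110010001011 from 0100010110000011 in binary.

Method 1 - Direct subtraction (column by column from the right: bit − bit − borrow-in; if negative, add 2 and borrow 1 from the next column):
borrow: 0111000111110000
        0100010110000011
-       0010110010001011
------------------------
        0001100011111000

Method 2 - Add two's complement:
Two's complement of 0010110010001011: invert → 1101001101110100, add 1 → 1101001101110101
  0100010110000011
+ 1101001101110101
------------------
 10001100011111000  (end carry out of the top bit = 1)
Discarding the end carry: 0001100011111000
Decimal check:
  0100010110000011 = 16384 + 1024 + 256 + 128 + 2 + 1 = 17795
  0010110010001011 = 8192 + 2048 + 1024 + 128 + 8 + 2 + 1 = 11403
  17795 - 11403 = 6392, and 0001100011111000 = 4096 + 2048 + 128 + 64 + 32 + 16 + 8 = 6392 ✓



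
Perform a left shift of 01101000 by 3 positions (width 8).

Original: 01101000 (decimal 104)
Shift left by 3 positions
Append 3 zeros on the right and drop the 3 high bits that overflow the 8-bit width
Result: 01000000 (decimal 64)
Equivalent: 104 << 3 = 104 × 2^3 = 832, truncated to 8 bits = 64



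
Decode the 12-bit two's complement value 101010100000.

Binary: 101010100000
Sign bit: 1 (negative)
Invert: 010101011111
Add 1:  010101100000
Magnitude: 010101100000 = 1024 + 256 + 64 + 32 = 1376
Value: -1376



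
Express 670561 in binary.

Using repeated division by 2:
670561 ÷ 2 = 335280 remainder 1
335280 ÷ 2 = 167640 remainder 0
167640 ÷ 2 = 83820 remainder 0
83820 ÷ 2 = 41910 remainder 0
41910 ÷ 2 = 20955 remainder 0
20955 ÷ 2 = 10477 remainder 1
10477 ÷ 2 = 5238 remainder 1
5238 ÷ 2 = 2619 remainder 0
2619 ÷ 2 = 1309 remainder 1
1309 ÷ 2 = 654 remainder 1
654 ÷ 2 = 327 remainder 0
327 ÷ 2 = 163 remainder 1
163 ÷ 2 = 81 remainder 1
81 ÷ 2 = 40 remainder 1
40 ÷ 2 = 20 remainder 0
20 ÷ 2 = 10 remainder 0
10 ÷ 2 = 5 remainder 0
5 ÷ 2 = 2 remainder 1
2 ÷ 2 = 1 remainder 0
1 ÷ 2 = 0 remainder 1
Reading remainders bottom to top: 10100011101101100001



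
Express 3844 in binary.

Using repeated division by 2:
3844 ÷ 2 = 1922 remainder 0
1922 ÷ 2 = 961 remainder 0
961 ÷ 2 = 480 remainder 1
480 ÷ 2 = 240 remainder 0
240 ÷ 2 = 120 remainder 0
120 ÷ 2 = 60 remainder 0
60 ÷ 2 = 30 remainder 0
30 ÷ 2 = 15 remainder 0
15 ÷ 2 = 7 remainder 1
7 ÷ 2 = 3 remainder 1
3 ÷ 2 = 1 remainder 1
1 ÷ 2 = 0 remainder 1
Reading remainders bottom to top: 111100000100



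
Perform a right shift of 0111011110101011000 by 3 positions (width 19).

Original: 0111011110101011000 (decimal 245080)
Shift right by 3 positions
Drop the 3 low bits; fill with zeros on the left
Result: 0000111011110101011 (decimal 30635)
Equivalent: 245080 >> 3 = 245080 ÷ 2^3 = 30635



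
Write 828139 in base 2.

Using repeated division by 2:
828139 ÷ 2 = 414069 remainder 1
414069 ÷ 2 = 207034 remainder 1
207034 ÷ 2 = 103517 remainder 0
103517 ÷ 2 = 51758 remainder 1
51758 ÷ 2 = 25879 remainder 0
25879 ÷ 2 = 12939 remainder 1
12939 ÷ 2 = 6469 remainder 1
6469 ÷ 2 = 3234 remainder 1
3234 ÷ 2 = 1617 remainder 0
1617 ÷ 2 = 808 remainder 1
808 ÷ 2 = 404 remainder 0
404 ÷ 2 = 202 remainder 0
202 ÷ 2 = 101 remainder 0
101 ÷ 2 = 50 remainder 1
50 ÷ 2 = 25 remainder 0
25 ÷ 2 = 12 remainder 1
12 ÷ 2 = 6 remainder 0
6 ÷ 2 = 3 remainder 0
3 ÷ 2 = 1 remainder 1
1 ÷ 2 = 0 remainder 1
Reading remainders bottom to top: 11001010001011101011



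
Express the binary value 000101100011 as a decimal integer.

Sum of powers of 2 for each 1-bit:
2^0 + 2^1 + 2^5 + 2^6 + 2^8
= 1 + 2 + 32 + 64 + 256
= 355



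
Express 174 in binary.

Using repeated division by 2:
174 ÷ 2 = 87 remainder 0
87 ÷ 2 = 43 remainder 1
43 ÷ 2 = 21 remainder 1
21 ÷ 2 = 10 remainder 1
10 ÷ 2 = 5 remainder 0
5 ÷ 2 = 2 remainder 1
2 ÷ 2 = 1 remainder 0
1 ÷ 2 = 0 remainder 1
Reading remainders bottom to top: 10101110



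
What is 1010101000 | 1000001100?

OR: 1 when either bit is 1
  1010101000
| 1000001100
------------
  1010101100
Decimal: 680 | 524 = 684



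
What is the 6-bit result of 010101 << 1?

Original: 010101 (decimal 21)
Shift left by 1 position
Append 1 zero on the right
Result: 101010 (decimal 42)
Equivalent: 21 << 1 = 21 × 2^1 = 42



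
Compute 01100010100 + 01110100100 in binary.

Add column by column from the right: bit + bit + carry-in; write the sum mod 2, carry 1 when the sum is 2 or 3.
carry:  11000001000
        01100010100
+       01110100100
-------------------
       011010111000
(the carry out of the leftmost column, 0, becomes the leading bit)
Decimal check:
  01100010100 = 512 + 256 + 16 + 4 = 788
  01110100100 = 512 + 256 + 128 + 32 + 4 = 932
  788 + 932 = 1720, and 011010111000 = 1024 + 512 + 128 + 32 + 16 + 8 = 1720 ✓



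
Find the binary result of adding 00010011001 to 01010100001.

Add column by column from the right: bit + bit + carry-in; write the sum mod 2, carry 1 when the sum is 2 or 3.
carry:  00100000010
        00010011001
+       01010100001
-------------------
       001100111010
(the carry out of the leftmost column, 0, becomes the leading bit)
Decimal check:
  00010011001 = 128 + 16 + 8 + 1 = 153
  01010100001 = 512 + 128 + 32 + 1 = 673
  153 + 673 = 826, and 001100111010 = 512 + 256 + 32 + 16 + 8 + 2 = 826 ✓



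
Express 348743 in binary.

Using repeated division by 2:
348743 ÷ 2 = 174371 remainder 1
174371 ÷ 2 = 87185 remainder 1
87185 ÷ 2 = 43592 remainder 1
43592 ÷ 2 = 21796 remainder 0
21796 ÷ 2 = 10898 remainder 0
10898 ÷ 2 = 5449 remainder 0
5449 ÷ 2 = 2724 remainder 1
2724 ÷ 2 = 1362 remainder 0
1362 ÷ 2 = 681 remainder 0
681 ÷ 2 = 340 remainder 1
340 ÷ 2 = 170 remainder 0
170 ÷ 2 = 85 remainder 0
85 ÷ 2 = 42 remainder 1
42 ÷ 2 = 21 remainder 0
21 ÷ 2 = 10 remainder 1
10 ÷ 2 = 5 remainder 0
5 ÷ 2 = 2 remainder 1
2 ÷ 2 = 1 remainder 0
1 ÷ 2 = 0 remainder 1
Reading remainders bottom to top: 1010101001001000111



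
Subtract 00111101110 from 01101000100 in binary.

Method 1 - Direct subtraction (column by column from the right: bit − bit − borrow-in; if negative, add 2 and borrow 1 from the next column):
borrow: 01111111100
        01101000100
-       00111101110
-------------------
        00101010110

Method 2 - Add two's complement:
Two's complement of 00111101110: invert → 11000010001, add 1 → 11000010010
  01101000100
+ 11000010010
-------------
 100101010110  (end carry out of the top bit = 1)
Discarding the end carry: 00101010110
Decimal check:
  01101000100 = 512 + 256 + 64 + 4 = 836
  00111101110 = 256 + 128 + 64 + 32 + 8 + 4 + 2 = 494
  836 - 494 = 342, and 00101010110 = 256 + 64 + 16 + 4 + 2 = 342 ✓



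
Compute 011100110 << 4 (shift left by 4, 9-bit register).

Original: 011100110 (decimal 230)
Shift left by 4 positions
Append 4 zeros on the right and drop the 4 high bits that overflow the 9-bit width
Result: 001100000 (decimal 96)
Equivalent: 230 << 4 = 230 × 2^4 = 3680, truncated to 9 bits = 96



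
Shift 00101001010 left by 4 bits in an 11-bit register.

Original: 00101001010 (decimal 330)
Shift left by 4 positions
Append 4 zeros on the right and drop the 4 high bits that overflow the 11-bit width
Result: 10010100000 (decimal 1184)
Equivalent: 330 << 4 = 330 × 2^4 = 5280, truncated to 11 bits = 1184



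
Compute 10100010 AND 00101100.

AND: 1 only when both bits are 1
  10100010
& 00101100
----------
  00100000
Decimal: 162 & 44 = 32



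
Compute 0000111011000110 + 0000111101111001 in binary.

Add column by column from the right: bit + bit + carry-in; write the sum mod 2, carry 1 when the sum is 2 or 3.
carry:  0001111110000000
        0000111011000110
+       0000111101111001
------------------------
       00001111000111111
(the carry out of the leftmost column, 0, becomes the leading bit)
Decimal check:
  0000111011000110 = 2048 + 1024 + 512 + 128 + 64 + 4 + 2 = 3782
  0000111101111001 = 2048 + 1024 + 512 + 256 + 64 + 32 + 16 + 8 + 1 = 3961
  3782 + 3961 = 7743, and 00001111000111111 = 4096 + 2048 + 1024 + 512 + 32 + 16 + 8 + 4 + 2 + 1 = 7743 ✓



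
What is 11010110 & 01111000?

AND: 1 only when both bits are 1
  11010110
& 01111000
----------
  01010000
Decimal: 214 & 120 = 80



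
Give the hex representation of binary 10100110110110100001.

Group into 4-bit nibbles from right:
  1010 = A
  0110 = 6
  1101 = D
  1010 = A
  0001 = 1
Result: A6DA1



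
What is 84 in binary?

Using repeated division by 2:
84 ÷ 2 = 42 remainder 0
42 ÷ 2 = 21 remainder 0
21 ÷ 2 = 10 remainder 1
10 ÷ 2 = 5 remainder 0
5 ÷ 2 = 2 remainder 1
2 ÷ 2 = 1 remainder 0
1 ÷ 2 = 0 remainder 1
Reading remainders bottom to top: 1010100



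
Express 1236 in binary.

Using repeated division by 2:
1236 ÷ 2 = 618 remainder 0
618 ÷ 2 = 309 remainder 0
309 ÷ 2 = 154 remainder 1
154 ÷ 2 = 77 remainder 0
77 ÷ 2 = 38 remainder 1
38 ÷ 2 = 19 remainder 0
19 ÷ 2 = 9 remainder 1
9 ÷ 2 = 4 remainder 1
4 ÷ 2 = 2 remainder 0
2 ÷ 2 = 1 remainder 0
1 ÷ 2 = 0 remainder 1
Reading remainders bottom to top: 10011010100



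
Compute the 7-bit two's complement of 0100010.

Original: 0100010
Step 1 - Invert all bits: 1011101
Step 2 - Add 1: 1011110
Verification: 0100010 + 1011110 = 10000000; discarding the end carry (carry out of the top bit) leaves the 7-bit value 0000000, as required for x + (-x)



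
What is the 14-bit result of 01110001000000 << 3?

Original: 01110001000000 (decimal 7232)
Shift left by 3 positions
Append 3 zeros on the right and drop the 3 high bits that overflow the 14-bit width
Result: 10001000000000 (decimal 8704)
Equivalent: 7232 << 3 = 7232 × 2^3 = 57856, truncated to 14 bits = 8704



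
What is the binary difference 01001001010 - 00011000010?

Method 1 - Direct subtraction (column by column from the right: bit − bit − borrow-in; if negative, add 2 and borrow 1 from the next column):
borrow: 01100000000
        01001001010
-       00011000010
-------------------
        00110001000

Method 2 - Add two's complement:
Two's complement of 00011000010: invert → 11100111101, add 1 → 11100111110
  01001001010
+ 11100111110
-------------
 100110001000  (end carry out of the top bit = 1)
Discarding the end carry: 00110001000
Decimal check:
  01001001010 = 512 + 64 + 8 + 2 = 586
  00011000010 = 128 + 64 + 2 = 194
  586 - 194 = 392, and 00110001000 = 256 + 128 + 8 = 392 ✓



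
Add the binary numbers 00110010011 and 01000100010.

Add column by column from the right: bit + bit + carry-in; write the sum mod 2, carry 1 when the sum is 2 or 3.
carry:  00000000100
        00110010011
+       01000100010
-------------------
       001110110101
(the carry out of the leftmost column, 0, becomes the leading bit)
Decimal check:
  00110010011 = 256 + 128 + 16 + 2 + 1 = 403
  01000100010 = 512 + 32 + 2 = 546
  403 + 546 = 949, and 001110110101 = 512 + 256 + 128 + 32 + 16 + 4 + 1 = 949 ✓



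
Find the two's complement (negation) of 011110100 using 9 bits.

Original: 011110100
Step 1 - Invert all bits: 100001011
Step 2 - Add 1: 100001100
Verification: 011110100 + 100001100 = 1000000000; discarding the end carry (carry out of the top bit) leaves the 9-bit value 000000000, as required for x + (-x)



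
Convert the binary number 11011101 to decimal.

Sum of powers of 2 for each 1-bit:
2^0 + 2^2 + 2^3 + 2^4 + 2^6 + 2^7
= 1 + 4 + 8 + 16 + 64 + 128
= 221



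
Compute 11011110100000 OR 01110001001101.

OR: 1 when either bit is 1
  11011110100000
| 01110001001101
----------------
  11111111101101
Decimal: 14240 | 7245 = 16365



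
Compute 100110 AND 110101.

AND: 1 only when both bits are 1
  100110
& 110101
--------
  100100
Decimal: 38 & 53 = 36



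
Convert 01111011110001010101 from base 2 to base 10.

Sum of powers of 2 for each 1-bit:
2^0 + 2^2 + 2^4 + 2^6 + 2^10 + 2^11 + 2^12 + 2^13 + 2^15 + 2^16 + 2^17 + 2^18
= 1 + 4 + 16 + 64 + 1024 + 2048 + 4096 + 8192 + 32768 + 65536 + 131072 + 262144
= 506965



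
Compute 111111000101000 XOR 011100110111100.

XOR: 1 when bits differ
  111111000101000
^ 011100110111100
-----------------
  100011110010100
Decimal: 32296 ^ 14780 = 18324



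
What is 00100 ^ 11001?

XOR: 1 when bits differ
  00100
^ 11001
-------
  11101
Decimal: 4 ^ 25 = 29



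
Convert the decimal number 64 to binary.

Using repeated division by 2:
64 ÷ 2 = 32 remainder 0
32 ÷ 2 = 16 remainder 0
16 ÷ 2 = 8 remainder 0
8 ÷ 2 = 4 remainder 0
4 ÷ 2 = 2 remainder 0
2 ÷ 2 = 1 remainder 0
1 ÷ 2 = 0 remainder 1
Reading remainders bottom to top: 1000000



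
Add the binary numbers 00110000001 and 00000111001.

Add column by column from the right: bit + bit + carry-in; write the sum mod 2, carry 1 when the sum is 2 or 3.
carry:  00000000010
        00110000001
+       00000111001
-------------------
       000110111010
(the carry out of the leftmost column, 0, becomes the leading bit)
Decimal check:
  00110000001 = 256 + 128 + 1 = 385
  00000111001 = 32 + 16 + 8 + 1 = 57
  385 + 57 = 442, and 000110111010 = 256 + 128 + 32 + 16 + 8 + 2 = 442 ✓



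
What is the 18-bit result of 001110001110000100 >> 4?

Original: 001110001110000100 (decimal 58244)
Shift right by 4 positions
Drop the 4 low bits; fill with zeros on the left
Result: 000000111000111000 (decimal 3640)
Equivalent: 58244 >> 4 = 58244 ÷ 2^4 = 3640



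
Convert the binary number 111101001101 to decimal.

Sum of powers of 2 for each 1-bit:
2^0 + 2^2 + 2^3 + 2^6 + 2^8 + 2^9 + 2^10 + 2^11
= 1 + 4 + 8 + 64 + 256 + 512 + 1024 + 2048
= 3917



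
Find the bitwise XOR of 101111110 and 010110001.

XOR: 1 when bits differ
  101111110
^ 010110001
-----------
  111001111
Decimal: 382 ^ 177 = 463



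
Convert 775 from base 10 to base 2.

Using repeated division by 2:
775 ÷ 2 = 387 remainder 1
387 ÷ 2 = 193 remainder 1
193 ÷ 2 = 96 remainder 1
96 ÷ 2 = 48 remainder 0
48 ÷ 2 = 24 remainder 0
24 ÷ 2 = 12 remainder 0
12 ÷ 2 = 6 remainder 0
6 ÷ 2 = 3 remainder 0
3 ÷ 2 = 1 remainder 1
1 ÷ 2 = 0 remainder 1
Reading remainders bottom to top: 1100000111



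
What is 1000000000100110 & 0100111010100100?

AND: 1 only when both bits are 1
  1000000000100110
& 0100111010100100
------------------
  0000000000100100
Decimal: 32806 & 20132 = 36



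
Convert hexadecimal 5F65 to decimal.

Expand by place value (powers of 16):
Digit values: F = 15
5F65 = 5 × 16^3 + 15 × 16^2 + 6 × 16^1 + 5 × 16^0
= 5 × 4096 + 15 × 256 + 6 × 16 + 5 × 1
= 20480 + 3840 + 96 + 5
= 24421



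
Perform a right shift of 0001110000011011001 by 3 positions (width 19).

Original: 0001110000011011001 (decimal 57561)
Shift right by 3 positions
Drop the 3 low bits; fill with zeros on the left
Result: 0000001110000011011 (decimal 7195)
Equivalent: 57561 >> 3 = 57561 ÷ 2^3 = 7195



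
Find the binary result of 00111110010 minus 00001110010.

Method 1 - Direct subtraction (column by column from the right: bit − bit − borrow-in; if negative, add 2 and borrow 1 from the next column):
borrow: 00000000000
        00111110010
-       00001110010
-------------------
        00110000000

Method 2 - Add two's complement:
Two's complement of 00001110010: invert → 11110001101, add 1 → 11110001110
  00111110010
+ 11110001110
-------------
 100110000000  (end carry out of the top bit = 1)
Discarding the end carry: 00110000000
Decimal check:
  00111110010 = 256 + 128 + 64 + 32 + 16 + 2 = 498
  00001110010 = 64 + 32 + 16 + 2 = 114
  498 - 114 = 384, and 00110000000 = 256 + 128 = 384 ✓



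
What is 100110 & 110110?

AND: 1 only when both bits are 1
  100110
& 110110
--------
  100110
Decimal: 38 & 54 = 38



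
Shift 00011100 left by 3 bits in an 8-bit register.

Original: 00011100 (decimal 28)
Shift left by 3 positions
Append 3 zeros on the right
Result: 11100000 (decimal 224)
Equivalent: 28 << 3 = 28 × 2^3 = 224



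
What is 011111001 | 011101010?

OR: 1 when either bit is 1
  011111001
| 011101010
-----------
  011111011
Decimal: 249 | 234 = 251



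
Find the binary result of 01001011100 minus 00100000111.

Method 1 - Direct subtraction (column by column from the right: bit − bit − borrow-in; if negative, add 2 and borrow 1 from the next column):
borrow: 01000001110
        01001011100
-       00100000111
-------------------
        00101010101

Method 2 - Add two's complement:
Two's complement of 00100000111: invert → 11011111000, add 1 → 11011111001
  01001011100
+ 11011111001
-------------
 100101010101  (end carry out of the top bit = 1)
Discarding the end carry: 00101010101
Decimal check:
  01001011100 = 512 + 64 + 16 + 8 + 4 = 604
  00100000111 = 256 + 4 + 2 + 1 = 263
  604 - 263 = 341, and 00101010101 = 256 + 64 + 16 + 4 + 1 = 341 ✓



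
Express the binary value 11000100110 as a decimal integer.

Sum of powers of 2 for each 1-bit:
2^1 + 2^2 + 2^5 + 2^9 + 2^10
= 2 + 4 + 32 + 512 + 1024
= 1574



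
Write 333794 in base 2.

Using repeated division by 2:
333794 ÷ 2 = 166897 remainder 0
166897 ÷ 2 = 83448 remainder 1
83448 ÷ 2 = 41724 remainder 0
41724 ÷ 2 = 20862 remainder 0
20862 ÷ 2 = 10431 remainder 0
10431 ÷ 2 = 5215 remainder 1
5215 ÷ 2 = 2607 remainder 1
2607 ÷ 2 = 1303 remainder 1
1303 ÷ 2 = 651 remainder 1
651 ÷ 2 = 325 remainder 1
325 ÷ 2 = 162 remainder 1
162 ÷ 2 = 81 remainder 0
81 ÷ 2 = 40 remainder 1
40 ÷ 2 = 20 remainder 0
20 ÷ 2 = 10 remainder 0
10 ÷ 2 = 5 remainder 0
5 ÷ 2 = 2 remainder 1
2 ÷ 2 = 1 remainder 0
1 ÷ 2 = 0 remainder 1
Reading remainders bottom to top: 1010001011111100010



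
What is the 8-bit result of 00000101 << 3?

Original: 00000101 (decimal 5)
Shift left by 3 positions
Append 3 zeros on the right
Result: 00101000 (decimal 40)
Equivalent: 5 << 3 = 5 × 2^3 = 40



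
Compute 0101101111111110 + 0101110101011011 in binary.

Add column by column from the right: bit + bit + carry-in; write the sum mod 2, carry 1 when the sum is 2 or 3.
carry:  1011111111111100
        0101101111111110
+       0101110101011011
------------------------
       01011100101011001
(the carry out of the leftmost column, 0, becomes the leading bit)
Decimal check:
  0101101111111110 = 16384 + 4096 + 2048 + 512 + 256 + 128 + 64 + 32 + 16 + 8 + 4 + 2 = 23550
  0101110101011011 = 16384 + 4096 + 2048 + 1024 + 256 + 64 + 16 + 8 + 2 + 1 = 23899
  23550 + 23899 = 47449, and 01011100101011001 = 32768 + 8192 + 4096 + 2048 + 256 + 64 + 16 + 8 + 1 = 47449 ✓



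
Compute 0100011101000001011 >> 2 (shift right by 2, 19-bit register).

Original: 0100011101000001011 (decimal 145931)
Shift right by 2 positions
Drop the 2 low bits; fill with zeros on the left
Result: 0001000111010000010 (decimal 36482)
Equivalent: 145931 >> 2 = 145931 ÷ 2^2 = 36482



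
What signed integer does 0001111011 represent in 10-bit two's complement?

Binary: 0001111011
Sign bit: 0 (non-negative)
Read directly as an unsigned value:
0001111011 = 64 + 32 + 16 + 8 + 2 + 1 = 123
Value: 123



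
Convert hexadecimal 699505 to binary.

Convert each hex digit to 4 bits:
  6 = 0110
  9 = 1001
  9 = 1001
  5 = 0101
  0 = 0000
  5 = 0101
Concatenate: 011010011001010100000101



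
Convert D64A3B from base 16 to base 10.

Expand by place value (powers of 16):
Digit values: D = 13, A = 10, B = 11
D64A3B = 13 × 16^5 + 6 × 16^4 + 4 × 16^3 + 10 × 16^2 + 3 × 16^1 + 11 × 16^0
= 13 × 1048576 + 6 × 65536 + 4 × 4096 + 10 × 256 + 3 × 16 + 11 × 1
= 13631488 + 393216 + 16384 + 2560 + 48 + 11
= 14043707



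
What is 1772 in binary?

Using repeated division by 2:
1772 ÷ 2 = 886 remainder 0
886 ÷ 2 = 443 remainder 0
443 ÷ 2 = 221 remainder 1
221 ÷ 2 = 110 remainder 1
110 ÷ 2 = 55 remainder 0
55 ÷ 2 = 27 remainder 1
27 ÷ 2 = 13 remainder 1
13 ÷ 2 = 6 remainder 1
6 ÷ 2 = 3 remainder 0
3 ÷ 2 = 1 remainder 1
1 ÷ 2 = 0 remainder 1
Reading remainders bottom to top: 11011101100



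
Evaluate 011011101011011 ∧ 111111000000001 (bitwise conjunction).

AND: 1 only when both bits are 1
  011011101011011
& 111111000000001
-----------------
  011011000000001
Decimal: 14171 & 32257 = 13825



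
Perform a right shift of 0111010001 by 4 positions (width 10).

Original: 0111010001 (decimal 465)
Shift right by 4 positions
Drop the 4 low bits; fill with zeros on the left
Result: 0000011101 (decimal 29)
Equivalent: 465 >> 4 = 465 ÷ 2^4 = 29



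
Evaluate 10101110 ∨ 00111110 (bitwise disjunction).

OR: 1 when either bit is 1
  10101110
| 00111110
----------
  10111110
Decimal: 174 | 62 = 190



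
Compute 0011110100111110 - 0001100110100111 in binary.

Method 1 - Direct subtraction (column by column from the right: bit − bit − borrow-in; if negative, add 2 and borrow 1 from the next column):
borrow: 0000011100001110
        0011110100111110
-       0001100110100111
------------------------
        0010001110010111

Method 2 - Add two's complement:
Two's complement of 0001100110100111: invert → 1110011001011000, add 1 → 1110011001011001
  0011110100111110
+ 1110011001011001
------------------
 10010001110010111  (end carry out of the top bit = 1)
Discarding the end carry: 0010001110010111
Decimal check:
  0011110100111110 = 8192 + 4096 + 2048 + 1024 + 256 + 32 + 16 + 8 + 4 + 2 = 15678
  0001100110100111 = 4096 + 2048 + 256 + 128 + 32 + 4 + 2 + 1 = 6567
  15678 - 6567 = 9111, and 0010001110010111 = 8192 + 512 + 256 + 128 + 16 + 4 + 2 + 1 = 9111 ✓



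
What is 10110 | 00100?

OR: 1 when either bit is 1
  10110
| 00100
-------
  10110
Decimal: 22 | 4 = 22



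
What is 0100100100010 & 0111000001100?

AND: 1 only when both bits are 1
  0100100100010
& 0111000001100
---------------
  0100000000000
Decimal: 2338 & 3596 = 2048



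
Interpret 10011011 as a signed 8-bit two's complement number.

Binary: 10011011
Sign bit: 1 (negative)
Invert: 01100100
Add 1:  01100101
Magnitude: 01100101 = 64 + 32 + 4 + 1 = 101
Value: -101



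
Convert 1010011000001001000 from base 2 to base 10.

Sum of powers of 2 for each 1-bit:
2^3 + 2^6 + 2^12 + 2^13 + 2^16 + 2^18
= 8 + 64 + 4096 + 8192 + 65536 + 262144
= 340040



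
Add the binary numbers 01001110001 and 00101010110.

Add column by column from the right: bit + bit + carry-in; write the sum mod 2, carry 1 when the sum is 2 or 3.
carry:  00011100000
        01001110001
+       00101010110
-------------------
       001111000111
(the carry out of the leftmost column, 0, becomes the leading bit)
Decimal check:
  01001110001 = 512 + 64 + 32 + 16 + 1 = 625
  00101010110 = 256 + 64 + 16 + 4 + 2 = 342
  625 + 342 = 967, and 001111000111 = 512 + 256 + 128 + 64 + 4 + 2 + 1 = 967 ✓



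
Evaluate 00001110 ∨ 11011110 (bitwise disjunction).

OR: 1 when either bit is 1
  00001110
| 11011110
----------
  11011110
Decimal: 14 | 222 = 222



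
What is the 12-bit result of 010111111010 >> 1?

Original: 010111111010 (decimal 1530)
Shift right by 1 position
Drop the 1 low bit; fill with zero on the left
Result: 001011111101 (decimal 765)
Equivalent: 1530 >> 1 = 1530 ÷ 2^1 = 765

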